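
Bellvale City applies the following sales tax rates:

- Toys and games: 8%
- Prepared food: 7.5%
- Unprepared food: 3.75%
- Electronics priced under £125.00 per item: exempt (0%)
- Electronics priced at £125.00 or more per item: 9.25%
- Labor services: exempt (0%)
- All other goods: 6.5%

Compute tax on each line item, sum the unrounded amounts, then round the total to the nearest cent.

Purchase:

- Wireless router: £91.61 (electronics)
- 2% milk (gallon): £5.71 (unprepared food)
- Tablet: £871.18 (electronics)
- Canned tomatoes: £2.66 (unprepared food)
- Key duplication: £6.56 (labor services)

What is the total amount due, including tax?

£1058.62

Wireless router £91.61: electronics, under £125.00 → 0% → £0.00
2% milk (gallon) £5.71: unprepared food → 3.75% → £0.214125
Tablet £871.18: electronics, £125.00 or more → 9.25% → £80.58415
Canned tomatoes £2.66: unprepared food → 3.75% → £0.09975
Key duplication £6.56: labor services → 0% → £0.00
Subtotal = £977.72; unrounded tax = £80.898025 → £80.90; total due = £1058.62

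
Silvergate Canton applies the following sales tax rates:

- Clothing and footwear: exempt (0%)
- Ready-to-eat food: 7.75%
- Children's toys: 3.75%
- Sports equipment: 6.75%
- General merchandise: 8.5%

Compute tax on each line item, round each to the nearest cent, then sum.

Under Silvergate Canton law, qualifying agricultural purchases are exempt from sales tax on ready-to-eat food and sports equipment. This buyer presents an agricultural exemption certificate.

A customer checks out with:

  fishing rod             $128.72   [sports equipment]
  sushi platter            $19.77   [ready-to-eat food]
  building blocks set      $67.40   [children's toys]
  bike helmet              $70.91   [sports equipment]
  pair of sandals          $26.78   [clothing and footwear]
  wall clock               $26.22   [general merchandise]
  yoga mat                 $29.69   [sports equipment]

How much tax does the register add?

$4.76

Fishing rod $128.72: sports equipment, buyer-exempt → 0% → $0.00
Sushi platter $19.77: ready-to-eat food, buyer-exempt → 0% → $0.00
Building blocks set $67.40: children's toys → 3.75% → $2.53
Bike helmet $70.91: sports equipment, buyer-exempt → 0% → $0.00
Pair of sandals $26.78: clothing and footwear → 0% → $0.00
Wall clock $26.22: general merchandise → 8.5% → $2.23
Yoga mat $29.69: sports equipment, buyer-exempt → 0% → $0.00
Total tax = $2.53 + $2.23 = $4.76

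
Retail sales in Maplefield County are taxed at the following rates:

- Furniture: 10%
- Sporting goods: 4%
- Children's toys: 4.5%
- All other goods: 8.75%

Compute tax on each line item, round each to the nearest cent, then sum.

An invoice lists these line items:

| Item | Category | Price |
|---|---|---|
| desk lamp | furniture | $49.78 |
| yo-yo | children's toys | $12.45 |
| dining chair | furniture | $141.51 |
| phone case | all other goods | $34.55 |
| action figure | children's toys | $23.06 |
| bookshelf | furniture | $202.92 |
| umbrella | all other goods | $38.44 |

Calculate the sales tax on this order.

$47.40

Desk lamp $49.78: furniture → 10% → $4.98
Yo-yo $12.45: children's toys → 4.5% → $0.56
Dining chair $141.51: furniture → 10% → $14.15
Phone case $34.55: all other goods → 8.75% → $3.02
Action figure $23.06: children's toys → 4.5% → $1.04
Bookshelf $202.92: furniture → 10% → $20.29
Umbrella $38.44: all other goods → 8.75% → $3.36
Total tax = $4.98 + $0.56 + $14.15 + $3.02 + $1.04 + $20.29 + $3.36 = $47.40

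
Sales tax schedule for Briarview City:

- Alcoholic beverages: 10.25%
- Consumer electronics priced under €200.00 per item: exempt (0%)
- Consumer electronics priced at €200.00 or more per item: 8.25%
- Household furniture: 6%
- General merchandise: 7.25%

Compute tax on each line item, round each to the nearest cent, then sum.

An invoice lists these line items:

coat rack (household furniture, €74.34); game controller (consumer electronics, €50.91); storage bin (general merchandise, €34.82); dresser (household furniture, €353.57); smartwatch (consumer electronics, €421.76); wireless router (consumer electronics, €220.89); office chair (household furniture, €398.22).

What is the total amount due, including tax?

€1659.61

Coat rack €74.34: household furniture → 6% → €4.46
Game controller €50.91: consumer electronics, under €200.00 → 0% → €0.00
Storage bin €34.82: general merchandise → 7.25% → €2.52
Dresser €353.57: household furniture → 6% → €21.21
Smartwatch €421.76: consumer electronics, €200.00 or more → 8.25% → €34.80
Wireless router €220.89: consumer electronics, €200.00 or more → 8.25% → €18.22
Office chair €398.22: household furniture → 6% → €23.89
Subtotal = €1554.51; tax = €105.10; total due = €1659.61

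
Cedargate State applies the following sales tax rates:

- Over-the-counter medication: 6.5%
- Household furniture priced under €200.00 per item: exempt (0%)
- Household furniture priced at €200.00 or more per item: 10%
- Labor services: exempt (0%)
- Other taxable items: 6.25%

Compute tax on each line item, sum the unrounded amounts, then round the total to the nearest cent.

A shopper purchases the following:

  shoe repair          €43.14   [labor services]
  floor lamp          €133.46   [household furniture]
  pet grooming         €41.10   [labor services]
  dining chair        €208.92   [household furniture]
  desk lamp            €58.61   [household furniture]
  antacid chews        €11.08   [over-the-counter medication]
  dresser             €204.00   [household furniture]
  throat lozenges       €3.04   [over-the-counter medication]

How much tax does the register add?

€42.21

Shoe repair €43.14: labor services → 0% → €0.00
Floor lamp €133.46: household furniture, under €200.00 → 0% → €0.00
Pet grooming €41.10: labor services → 0% → €0.00
Dining chair €208.92: household furniture, €200.00 or more → 10% → €20.892
Desk lamp €58.61: household furniture, under €200.00 → 0% → €0.00
Antacid chews €11.08: over-the-counter medication → 6.5% → €0.7202
Dresser €204.00: household furniture, €200.00 or more → 10% → €20.40
Throat lozenges €3.04: over-the-counter medication → 6.5% → €0.1976
Unrounded tax sum = €42.2098 → €42.21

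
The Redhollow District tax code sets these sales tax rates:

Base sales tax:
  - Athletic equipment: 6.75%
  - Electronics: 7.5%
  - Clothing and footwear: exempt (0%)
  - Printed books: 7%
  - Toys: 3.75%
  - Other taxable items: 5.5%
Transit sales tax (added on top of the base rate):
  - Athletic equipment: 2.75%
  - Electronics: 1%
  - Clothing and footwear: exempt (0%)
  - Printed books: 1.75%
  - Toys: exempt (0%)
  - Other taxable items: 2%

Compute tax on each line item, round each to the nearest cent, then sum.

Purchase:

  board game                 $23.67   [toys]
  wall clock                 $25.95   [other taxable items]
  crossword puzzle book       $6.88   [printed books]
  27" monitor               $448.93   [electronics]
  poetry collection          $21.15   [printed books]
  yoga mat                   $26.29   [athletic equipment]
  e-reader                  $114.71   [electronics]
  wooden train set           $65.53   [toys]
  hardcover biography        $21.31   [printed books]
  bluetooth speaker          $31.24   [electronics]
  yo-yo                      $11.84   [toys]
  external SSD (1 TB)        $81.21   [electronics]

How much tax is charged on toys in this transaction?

Board game $23.67: toys → 3.75% + 0% transit = 3.75% → $0.89
Wooden train set $65.53: toys → 3.75% + 0% transit = 3.75% → $2.46
Yo-yo $11.84: toys → 3.75% + 0% transit = 3.75% → $0.44
Tax on toys = $0.89 + $2.46 + $0.44 = $3.79

$3.79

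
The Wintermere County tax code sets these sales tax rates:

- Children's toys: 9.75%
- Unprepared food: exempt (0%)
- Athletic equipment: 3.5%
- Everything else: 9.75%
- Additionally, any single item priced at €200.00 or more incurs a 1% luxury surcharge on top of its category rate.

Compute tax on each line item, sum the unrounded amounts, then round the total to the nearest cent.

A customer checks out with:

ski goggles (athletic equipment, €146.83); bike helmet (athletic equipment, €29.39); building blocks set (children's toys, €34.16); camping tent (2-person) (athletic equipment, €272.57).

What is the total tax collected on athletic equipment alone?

Ski goggles €146.83: athletic equipment → 3.5% → €5.13905
Bike helmet €29.39: athletic equipment → 3.5% → €1.02865
Camping tent (2-person) €272.57: athletic equipment → 3.5% + 1% surcharge = 4.5% → €12.26565
Tax on athletic equipment: unrounded sum = €18.43335 → €18.43

€18.43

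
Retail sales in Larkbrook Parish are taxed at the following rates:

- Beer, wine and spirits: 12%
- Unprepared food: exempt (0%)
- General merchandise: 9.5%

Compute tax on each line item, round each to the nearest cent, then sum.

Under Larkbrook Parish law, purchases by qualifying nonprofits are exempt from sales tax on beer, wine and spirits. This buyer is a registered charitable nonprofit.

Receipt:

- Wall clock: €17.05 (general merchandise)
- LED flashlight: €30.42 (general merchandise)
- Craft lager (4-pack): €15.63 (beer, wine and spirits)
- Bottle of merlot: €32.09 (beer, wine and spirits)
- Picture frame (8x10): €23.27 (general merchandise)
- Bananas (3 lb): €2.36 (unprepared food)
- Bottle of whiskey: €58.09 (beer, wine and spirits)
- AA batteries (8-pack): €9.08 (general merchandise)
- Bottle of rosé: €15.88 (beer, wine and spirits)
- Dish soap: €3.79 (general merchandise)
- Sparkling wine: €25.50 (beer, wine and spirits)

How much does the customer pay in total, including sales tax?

Wall clock €17.05: general merchandise → 9.5% → €1.62
LED flashlight €30.42: general merchandise → 9.5% → €2.89
Craft lager (4-pack) €15.63: beer, wine and spirits, buyer-exempt → 0% → €0.00
Bottle of merlot €32.09: beer, wine and spirits, buyer-exempt → 0% → €0.00
Picture frame (8x10) €23.27: general merchandise → 9.5% → €2.21
Bananas (3 lb) €2.36: unprepared food → 0% → €0.00
Bottle of whiskey €58.09: beer, wine and spirits, buyer-exempt → 0% → €0.00
AA batteries (8-pack) €9.08: general merchandise → 9.5% → €0.86
Bottle of rosé €15.88: beer, wine and spirits, buyer-exempt → 0% → €0.00
Dish soap €3.79: general merchandise → 9.5% → €0.36
Sparkling wine €25.50: beer, wine and spirits, buyer-exempt → 0% → €0.00
Subtotal = €233.16; tax = €7.94; total due = €241.10

€241.10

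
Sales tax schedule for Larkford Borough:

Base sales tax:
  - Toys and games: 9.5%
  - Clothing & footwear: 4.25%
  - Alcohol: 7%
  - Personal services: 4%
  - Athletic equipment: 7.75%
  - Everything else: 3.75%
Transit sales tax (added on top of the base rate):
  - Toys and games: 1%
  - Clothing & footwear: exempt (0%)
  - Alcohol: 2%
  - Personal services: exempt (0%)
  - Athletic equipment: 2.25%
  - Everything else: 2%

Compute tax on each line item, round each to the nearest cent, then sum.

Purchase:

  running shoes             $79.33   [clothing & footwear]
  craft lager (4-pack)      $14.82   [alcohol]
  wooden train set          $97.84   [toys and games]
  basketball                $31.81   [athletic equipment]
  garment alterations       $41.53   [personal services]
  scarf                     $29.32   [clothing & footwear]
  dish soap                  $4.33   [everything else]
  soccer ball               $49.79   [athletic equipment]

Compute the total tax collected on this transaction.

Running shoes $79.33: clothing & footwear → 4.25% + 0% transit = 4.25% → $3.37
Craft lager (4-pack) $14.82: alcohol → 7% + 2% transit = 9% → $1.33
Wooden train set $97.84: toys and games → 9.5% + 1% transit = 10.5% → $10.27
Basketball $31.81: athletic equipment → 7.75% + 2.25% transit = 10% → $3.18
Garment alterations $41.53: personal services → 4% + 0% transit = 4% → $1.66
Scarf $29.32: clothing & footwear → 4.25% + 0% transit = 4.25% → $1.25
Dish soap $4.33: everything else → 3.75% + 2% transit = 5.75% → $0.25
Soccer ball $49.79: athletic equipment → 7.75% + 2.25% transit = 10% → $4.98
Total tax = $3.37 + $1.33 + $10.27 + $3.18 + $1.66 + $1.25 + $0.25 + $4.98 = $26.29

$26.29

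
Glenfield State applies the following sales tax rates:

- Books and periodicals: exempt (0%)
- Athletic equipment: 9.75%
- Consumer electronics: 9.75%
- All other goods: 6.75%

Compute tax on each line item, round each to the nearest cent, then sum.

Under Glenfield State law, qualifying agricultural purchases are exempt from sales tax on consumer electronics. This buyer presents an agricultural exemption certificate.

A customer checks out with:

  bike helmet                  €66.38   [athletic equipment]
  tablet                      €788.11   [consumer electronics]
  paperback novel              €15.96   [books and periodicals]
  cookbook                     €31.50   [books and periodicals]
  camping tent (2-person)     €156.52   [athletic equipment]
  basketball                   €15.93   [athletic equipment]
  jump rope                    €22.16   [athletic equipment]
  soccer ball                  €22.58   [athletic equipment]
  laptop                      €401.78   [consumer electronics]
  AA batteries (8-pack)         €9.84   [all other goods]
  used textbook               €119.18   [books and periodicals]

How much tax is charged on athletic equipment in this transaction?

Bike helmet €66.38: athletic equipment → 9.75% → €6.47
Camping tent (2-person) €156.52: athletic equipment → 9.75% → €15.26
Basketball €15.93: athletic equipment → 9.75% → €1.55
Jump rope €22.16: athletic equipment → 9.75% → €2.16
Soccer ball €22.58: athletic equipment → 9.75% → €2.20
Tax on athletic equipment = €6.47 + €15.26 + €1.55 + €2.16 + €2.20 = €27.64

€27.64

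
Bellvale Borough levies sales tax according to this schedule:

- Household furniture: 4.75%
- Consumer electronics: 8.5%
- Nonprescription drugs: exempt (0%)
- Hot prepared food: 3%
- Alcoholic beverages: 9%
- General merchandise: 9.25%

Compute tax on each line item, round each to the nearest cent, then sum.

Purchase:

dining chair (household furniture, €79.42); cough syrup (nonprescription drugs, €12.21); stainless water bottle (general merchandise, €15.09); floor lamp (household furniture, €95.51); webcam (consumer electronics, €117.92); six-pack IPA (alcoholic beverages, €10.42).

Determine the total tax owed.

€20.67

Dining chair €79.42: household furniture → 4.75% → €3.77
Cough syrup €12.21: nonprescription drugs → 0% → €0.00
Stainless water bottle €15.09: general merchandise → 9.25% → €1.40
Floor lamp €95.51: household furniture → 4.75% → €4.54
Webcam €117.92: consumer electronics → 8.5% → €10.02
Six-pack IPA €10.42: alcoholic beverages → 9% → €0.94
Total tax = €3.77 + €1.40 + €4.54 + €10.02 + €0.94 = €20.67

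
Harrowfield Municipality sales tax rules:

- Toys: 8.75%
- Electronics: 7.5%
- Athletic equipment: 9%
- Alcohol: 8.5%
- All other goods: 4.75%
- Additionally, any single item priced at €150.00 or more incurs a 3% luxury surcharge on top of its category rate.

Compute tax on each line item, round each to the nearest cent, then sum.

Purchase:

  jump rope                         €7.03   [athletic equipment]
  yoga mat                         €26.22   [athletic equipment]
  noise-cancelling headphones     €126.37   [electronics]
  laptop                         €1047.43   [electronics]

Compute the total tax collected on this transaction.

€122.45

Jump rope €7.03: athletic equipment → 9% → €0.63
Yoga mat €26.22: athletic equipment → 9% → €2.36
Noise-cancelling headphones €126.37: electronics → 7.5% → €9.48
Laptop €1047.43: electronics → 7.5% + 3% surcharge = 10.5% → €109.98
Total tax = €0.63 + €2.36 + €9.48 + €109.98 = €122.45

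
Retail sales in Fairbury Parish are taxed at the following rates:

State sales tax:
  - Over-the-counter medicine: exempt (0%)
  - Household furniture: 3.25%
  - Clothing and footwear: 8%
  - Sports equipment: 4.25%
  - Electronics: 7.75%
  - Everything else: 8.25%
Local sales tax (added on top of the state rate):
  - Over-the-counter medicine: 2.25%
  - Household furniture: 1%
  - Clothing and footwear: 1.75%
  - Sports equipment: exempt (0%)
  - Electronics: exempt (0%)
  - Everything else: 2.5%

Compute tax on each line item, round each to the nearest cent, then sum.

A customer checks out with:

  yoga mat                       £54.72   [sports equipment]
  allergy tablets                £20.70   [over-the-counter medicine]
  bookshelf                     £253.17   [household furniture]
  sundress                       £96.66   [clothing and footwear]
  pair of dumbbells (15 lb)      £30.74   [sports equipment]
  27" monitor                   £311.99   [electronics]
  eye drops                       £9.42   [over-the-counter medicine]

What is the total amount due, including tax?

Yoga mat £54.72: sports equipment → 4.25% + 0% local = 4.25% → £2.33
Allergy tablets £20.70: over-the-counter medicine → 0% + 2.25% local = 2.25% → £0.47
Bookshelf £253.17: household furniture → 3.25% + 1% local = 4.25% → £10.76
Sundress £96.66: clothing and footwear → 8% + 1.75% local = 9.75% → £9.42
Pair of dumbbells (15 lb) £30.74: sports equipment → 4.25% + 0% local = 4.25% → £1.31
27" monitor £311.99: electronics → 7.75% + 0% local = 7.75% → £24.18
Eye drops £9.42: over-the-counter medicine → 0% + 2.25% local = 2.25% → £0.21
Subtotal = £777.40; tax = £48.68; total due = £826.08

£826.08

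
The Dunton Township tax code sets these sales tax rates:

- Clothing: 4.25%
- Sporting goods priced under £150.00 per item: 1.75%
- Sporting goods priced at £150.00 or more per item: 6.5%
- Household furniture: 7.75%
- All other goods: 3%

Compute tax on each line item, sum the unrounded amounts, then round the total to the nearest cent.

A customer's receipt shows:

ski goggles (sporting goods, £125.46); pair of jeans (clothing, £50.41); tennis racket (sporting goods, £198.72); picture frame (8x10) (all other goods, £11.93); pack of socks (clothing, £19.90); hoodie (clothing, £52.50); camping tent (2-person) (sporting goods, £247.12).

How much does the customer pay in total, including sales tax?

Ski goggles £125.46: sporting goods, under £150.00 → 1.75% → £2.19555
Pair of jeans £50.41: clothing → 4.25% → £2.142425
Tennis racket £198.72: sporting goods, £150.00 or more → 6.5% → £12.9168
Picture frame (8x10) £11.93: all other goods → 3% → £0.3579
Pack of socks £19.90: clothing → 4.25% → £0.84575
Hoodie £52.50: clothing → 4.25% → £2.23125
Camping tent (2-person) £247.12: sporting goods, £150.00 or more → 6.5% → £16.0628
Subtotal = £706.04; unrounded tax = £36.752475 → £36.75; total due = £742.79

£742.79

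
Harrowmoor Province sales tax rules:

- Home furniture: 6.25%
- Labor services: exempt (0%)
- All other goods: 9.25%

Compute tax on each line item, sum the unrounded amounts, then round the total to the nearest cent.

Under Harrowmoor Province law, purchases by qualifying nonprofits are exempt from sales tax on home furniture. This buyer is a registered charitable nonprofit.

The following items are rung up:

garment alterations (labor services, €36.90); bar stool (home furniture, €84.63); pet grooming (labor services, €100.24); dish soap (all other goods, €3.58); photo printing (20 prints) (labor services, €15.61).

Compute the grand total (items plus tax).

Garment alterations €36.90: labor services → 0% → €0.00
Bar stool €84.63: home furniture, buyer-exempt → 0% → €0.00
Pet grooming €100.24: labor services → 0% → €0.00
Dish soap €3.58: all other goods → 9.25% → €0.33115
Photo printing (20 prints) €15.61: labor services → 0% → €0.00
Subtotal = €240.96; unrounded tax = €0.33115 → €0.33; total due = €241.29

€241.29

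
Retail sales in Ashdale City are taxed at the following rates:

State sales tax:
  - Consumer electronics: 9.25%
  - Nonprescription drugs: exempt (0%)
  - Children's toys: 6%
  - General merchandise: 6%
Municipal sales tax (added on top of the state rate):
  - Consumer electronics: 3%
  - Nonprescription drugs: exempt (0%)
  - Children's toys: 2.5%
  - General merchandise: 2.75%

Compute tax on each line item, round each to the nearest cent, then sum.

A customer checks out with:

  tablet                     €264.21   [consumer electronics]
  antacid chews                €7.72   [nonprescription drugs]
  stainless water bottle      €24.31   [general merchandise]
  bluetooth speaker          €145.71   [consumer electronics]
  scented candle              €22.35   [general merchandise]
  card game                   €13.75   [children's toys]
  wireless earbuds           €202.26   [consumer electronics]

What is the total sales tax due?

Tablet €264.21: consumer electronics → 9.25% + 3% municipal = 12.25% → €32.37
Antacid chews €7.72: nonprescription drugs → 0% + 0% municipal = 0% → €0.00
Stainless water bottle €24.31: general merchandise → 6% + 2.75% municipal = 8.75% → €2.13
Bluetooth speaker €145.71: consumer electronics → 9.25% + 3% municipal = 12.25% → €17.85
Scented candle €22.35: general merchandise → 6% + 2.75% municipal = 8.75% → €1.96
Card game €13.75: children's toys → 6% + 2.5% municipal = 8.5% → €1.17
Wireless earbuds €202.26: consumer electronics → 9.25% + 3% municipal = 12.25% → €24.78
Total tax = €32.37 + €2.13 + €17.85 + €1.96 + €1.17 + €24.78 = €80.26

€80.26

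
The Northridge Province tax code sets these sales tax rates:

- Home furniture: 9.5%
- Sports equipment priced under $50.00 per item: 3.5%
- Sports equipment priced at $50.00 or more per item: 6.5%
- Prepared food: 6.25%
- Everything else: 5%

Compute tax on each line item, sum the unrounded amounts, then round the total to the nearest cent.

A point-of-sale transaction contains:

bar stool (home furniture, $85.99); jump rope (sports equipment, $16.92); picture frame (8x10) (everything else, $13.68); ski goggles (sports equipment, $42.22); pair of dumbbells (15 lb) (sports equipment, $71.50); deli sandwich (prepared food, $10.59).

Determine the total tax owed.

$16.23

Bar stool $85.99: home furniture → 9.5% → $8.16905
Jump rope $16.92: sports equipment, under $50.00 → 3.5% → $0.5922
Picture frame (8x10) $13.68: everything else → 5% → $0.684
Ski goggles $42.22: sports equipment, under $50.00 → 3.5% → $1.4777
Pair of dumbbells (15 lb) $71.50: sports equipment, $50.00 or more → 6.5% → $4.6475
Deli sandwich $10.59: prepared food → 6.25% → $0.661875
Unrounded tax sum = $16.232325 → $16.23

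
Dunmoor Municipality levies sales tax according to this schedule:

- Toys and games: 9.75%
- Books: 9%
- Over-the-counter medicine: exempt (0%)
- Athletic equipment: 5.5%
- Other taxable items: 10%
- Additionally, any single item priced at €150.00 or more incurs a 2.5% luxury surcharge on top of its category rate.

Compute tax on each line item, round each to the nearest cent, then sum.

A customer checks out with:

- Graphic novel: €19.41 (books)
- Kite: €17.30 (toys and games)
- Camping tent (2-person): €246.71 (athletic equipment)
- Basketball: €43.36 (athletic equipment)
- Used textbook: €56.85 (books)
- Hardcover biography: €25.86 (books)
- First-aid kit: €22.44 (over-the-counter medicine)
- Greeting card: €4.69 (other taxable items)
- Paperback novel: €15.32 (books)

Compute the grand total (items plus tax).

Graphic novel €19.41: books → 9% → €1.75
Kite €17.30: toys and games → 9.75% → €1.69
Camping tent (2-person) €246.71: athletic equipment → 5.5% + 2.5% surcharge = 8% → €19.74
Basketball €43.36: athletic equipment → 5.5% → €2.38
Used textbook €56.85: books → 9% → €5.12
Hardcover biography €25.86: books → 9% → €2.33
First-aid kit €22.44: over-the-counter medicine → 0% → €0.00
Greeting card €4.69: other taxable items → 10% → €0.47
Paperback novel €15.32: books → 9% → €1.38
Subtotal = €451.94; tax = €34.86; total due = €486.80

€486.80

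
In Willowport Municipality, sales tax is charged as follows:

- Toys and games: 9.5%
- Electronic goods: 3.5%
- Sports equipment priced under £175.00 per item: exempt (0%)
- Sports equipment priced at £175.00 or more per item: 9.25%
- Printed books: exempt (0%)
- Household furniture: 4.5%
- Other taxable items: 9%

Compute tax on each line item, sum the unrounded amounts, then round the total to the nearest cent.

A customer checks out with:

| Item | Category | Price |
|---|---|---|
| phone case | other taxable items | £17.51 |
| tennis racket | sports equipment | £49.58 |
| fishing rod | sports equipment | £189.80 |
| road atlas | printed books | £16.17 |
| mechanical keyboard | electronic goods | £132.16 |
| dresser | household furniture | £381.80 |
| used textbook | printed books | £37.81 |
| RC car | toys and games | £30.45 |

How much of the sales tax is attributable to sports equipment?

£17.56

Tennis racket £49.58: sports equipment, under £175.00 → 0% → £0.00
Fishing rod £189.80: sports equipment, £175.00 or more → 9.25% → £17.5565
Tax on sports equipment: unrounded sum = £17.5565 → £17.56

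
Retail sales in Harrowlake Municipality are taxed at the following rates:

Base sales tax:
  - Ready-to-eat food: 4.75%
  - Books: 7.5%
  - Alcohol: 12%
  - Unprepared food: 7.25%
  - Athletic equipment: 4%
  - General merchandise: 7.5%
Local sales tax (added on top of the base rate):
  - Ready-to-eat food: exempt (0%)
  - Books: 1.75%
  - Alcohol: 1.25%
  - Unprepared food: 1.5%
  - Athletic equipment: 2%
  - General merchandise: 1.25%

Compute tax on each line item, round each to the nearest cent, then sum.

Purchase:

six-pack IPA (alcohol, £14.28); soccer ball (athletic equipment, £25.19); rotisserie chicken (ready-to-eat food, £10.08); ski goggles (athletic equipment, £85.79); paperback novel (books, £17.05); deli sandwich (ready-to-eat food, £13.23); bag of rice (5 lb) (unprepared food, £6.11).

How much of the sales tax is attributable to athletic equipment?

Soccer ball £25.19: athletic equipment → 4% + 2% local = 6% → £1.51
Ski goggles £85.79: athletic equipment → 4% + 2% local = 6% → £5.15
Tax on athletic equipment = £1.51 + £5.15 = £6.66

£6.66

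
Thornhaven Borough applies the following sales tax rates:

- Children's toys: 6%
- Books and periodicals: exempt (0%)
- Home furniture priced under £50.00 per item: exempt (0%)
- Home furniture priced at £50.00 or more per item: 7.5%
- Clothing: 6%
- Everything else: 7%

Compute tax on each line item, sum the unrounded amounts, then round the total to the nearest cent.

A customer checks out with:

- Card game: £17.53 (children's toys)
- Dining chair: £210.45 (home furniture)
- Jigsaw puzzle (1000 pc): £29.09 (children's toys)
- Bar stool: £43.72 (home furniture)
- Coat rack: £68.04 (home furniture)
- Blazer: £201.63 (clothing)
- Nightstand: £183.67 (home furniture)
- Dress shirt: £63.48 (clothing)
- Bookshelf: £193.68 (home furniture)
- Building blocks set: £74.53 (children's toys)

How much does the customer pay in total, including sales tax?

£1158.18

Card game £17.53: children's toys → 6% → £1.0518
Dining chair £210.45: home furniture, £50.00 or more → 7.5% → £15.78375
Jigsaw puzzle (1000 pc) £29.09: children's toys → 6% → £1.7454
Bar stool £43.72: home furniture, under £50.00 → 0% → £0.00
Coat rack £68.04: home furniture, £50.00 or more → 7.5% → £5.103
Blazer £201.63: clothing → 6% → £12.0978
Nightstand £183.67: home furniture, £50.00 or more → 7.5% → £13.77525
Dress shirt £63.48: clothing → 6% → £3.8088
Bookshelf £193.68: home furniture, £50.00 or more → 7.5% → £14.526
Building blocks set £74.53: children's toys → 6% → £4.4718
Subtotal = £1085.82; unrounded tax = £72.3636 → £72.36; total due = £1158.18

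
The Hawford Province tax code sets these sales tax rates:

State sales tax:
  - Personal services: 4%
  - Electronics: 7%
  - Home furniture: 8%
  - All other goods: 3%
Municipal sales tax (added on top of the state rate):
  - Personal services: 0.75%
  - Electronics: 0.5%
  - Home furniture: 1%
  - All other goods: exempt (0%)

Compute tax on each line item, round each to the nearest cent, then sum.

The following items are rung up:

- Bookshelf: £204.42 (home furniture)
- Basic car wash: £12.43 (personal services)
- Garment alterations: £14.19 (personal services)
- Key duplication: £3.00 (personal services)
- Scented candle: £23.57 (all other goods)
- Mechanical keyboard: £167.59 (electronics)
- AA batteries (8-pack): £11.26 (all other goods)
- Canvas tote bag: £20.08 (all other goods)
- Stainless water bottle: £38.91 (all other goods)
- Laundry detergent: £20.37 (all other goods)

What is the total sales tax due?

Bookshelf £204.42: home furniture → 8% + 1% municipal = 9% → £18.40
Basic car wash £12.43: personal services → 4% + 0.75% municipal = 4.75% → £0.59
Garment alterations £14.19: personal services → 4% + 0.75% municipal = 4.75% → £0.67
Key duplication £3.00: personal services → 4% + 0.75% municipal = 4.75% → £0.14
Scented candle £23.57: all other goods → 3% + 0% municipal = 3% → £0.71
Mechanical keyboard £167.59: electronics → 7% + 0.5% municipal = 7.5% → £12.57
AA batteries (8-pack) £11.26: all other goods → 3% + 0% municipal = 3% → £0.34
Canvas tote bag £20.08: all other goods → 3% + 0% municipal = 3% → £0.60
Stainless water bottle £38.91: all other goods → 3% + 0% municipal = 3% → £1.17
Laundry detergent £20.37: all other goods → 3% + 0% municipal = 3% → £0.61
Total tax = £18.40 + £0.59 + £0.67 + £0.14 + £0.71 + £12.57 + £0.34 + £0.60 + £1.17 + £0.61 = £35.80

£35.80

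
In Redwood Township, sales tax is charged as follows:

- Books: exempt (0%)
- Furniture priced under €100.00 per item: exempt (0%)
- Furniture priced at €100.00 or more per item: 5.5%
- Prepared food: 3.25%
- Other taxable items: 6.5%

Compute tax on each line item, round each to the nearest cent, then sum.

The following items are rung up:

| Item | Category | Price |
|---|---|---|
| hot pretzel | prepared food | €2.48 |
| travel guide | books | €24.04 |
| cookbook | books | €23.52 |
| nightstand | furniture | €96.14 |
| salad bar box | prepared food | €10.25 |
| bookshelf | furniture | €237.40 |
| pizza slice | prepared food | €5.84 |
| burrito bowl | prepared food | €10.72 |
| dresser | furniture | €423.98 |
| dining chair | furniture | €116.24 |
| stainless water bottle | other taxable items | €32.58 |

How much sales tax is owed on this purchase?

€45.84

Hot pretzel €2.48: prepared food → 3.25% → €0.08
Travel guide €24.04: books → 0% → €0.00
Cookbook €23.52: books → 0% → €0.00
Nightstand €96.14: furniture, under €100.00 → 0% → €0.00
Salad bar box €10.25: prepared food → 3.25% → €0.33
Bookshelf €237.40: furniture, €100.00 or more → 5.5% → €13.06
Pizza slice €5.84: prepared food → 3.25% → €0.19
Burrito bowl €10.72: prepared food → 3.25% → €0.35
Dresser €423.98: furniture, €100.00 or more → 5.5% → €23.32
Dining chair €116.24: furniture, €100.00 or more → 5.5% → €6.39
Stainless water bottle €32.58: other taxable items → 6.5% → €2.12
Total tax = €0.08 + €0.33 + €13.06 + €0.19 + €0.35 + €23.32 + €6.39 + €2.12 = €45.84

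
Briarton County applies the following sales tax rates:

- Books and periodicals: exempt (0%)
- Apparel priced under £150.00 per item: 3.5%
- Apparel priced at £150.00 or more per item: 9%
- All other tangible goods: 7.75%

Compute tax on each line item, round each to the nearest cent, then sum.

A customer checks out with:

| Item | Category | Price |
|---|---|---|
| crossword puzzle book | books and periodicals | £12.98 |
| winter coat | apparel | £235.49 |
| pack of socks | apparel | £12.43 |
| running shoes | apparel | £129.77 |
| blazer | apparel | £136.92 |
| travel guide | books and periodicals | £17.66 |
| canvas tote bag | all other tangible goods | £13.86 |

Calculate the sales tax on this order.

£32.03

Crossword puzzle book £12.98: books and periodicals → 0% → £0.00
Winter coat £235.49: apparel, £150.00 or more → 9% → £21.19
Pack of socks £12.43: apparel, under £150.00 → 3.5% → £0.44
Running shoes £129.77: apparel, under £150.00 → 3.5% → £4.54
Blazer £136.92: apparel, under £150.00 → 3.5% → £4.79
Travel guide £17.66: books and periodicals → 0% → £0.00
Canvas tote bag £13.86: all other tangible goods → 7.75% → £1.07
Total tax = £21.19 + £0.44 + £4.54 + £4.79 + £1.07 = £32.03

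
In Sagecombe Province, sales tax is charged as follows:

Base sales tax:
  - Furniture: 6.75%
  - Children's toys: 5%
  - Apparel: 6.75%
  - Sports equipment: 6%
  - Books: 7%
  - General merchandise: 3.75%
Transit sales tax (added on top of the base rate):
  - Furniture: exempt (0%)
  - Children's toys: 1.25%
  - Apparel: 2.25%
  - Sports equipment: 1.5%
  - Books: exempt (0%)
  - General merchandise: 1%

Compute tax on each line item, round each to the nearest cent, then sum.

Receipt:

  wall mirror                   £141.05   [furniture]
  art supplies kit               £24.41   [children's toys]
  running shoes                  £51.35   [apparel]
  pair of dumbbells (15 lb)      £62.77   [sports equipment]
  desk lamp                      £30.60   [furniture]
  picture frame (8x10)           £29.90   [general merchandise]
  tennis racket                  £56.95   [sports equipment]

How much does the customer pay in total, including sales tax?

£425.17

Wall mirror £141.05: furniture → 6.75% + 0% transit = 6.75% → £9.52
Art supplies kit £24.41: children's toys → 5% + 1.25% transit = 6.25% → £1.53
Running shoes £51.35: apparel → 6.75% + 2.25% transit = 9% → £4.62
Pair of dumbbells (15 lb) £62.77: sports equipment → 6% + 1.5% transit = 7.5% → £4.71
Desk lamp £30.60: furniture → 6.75% + 0% transit = 6.75% → £2.07
Picture frame (8x10) £29.90: general merchandise → 3.75% + 1% transit = 4.75% → £1.42
Tennis racket £56.95: sports equipment → 6% + 1.5% transit = 7.5% → £4.27
Subtotal = £397.03; tax = £28.14; total due = £425.17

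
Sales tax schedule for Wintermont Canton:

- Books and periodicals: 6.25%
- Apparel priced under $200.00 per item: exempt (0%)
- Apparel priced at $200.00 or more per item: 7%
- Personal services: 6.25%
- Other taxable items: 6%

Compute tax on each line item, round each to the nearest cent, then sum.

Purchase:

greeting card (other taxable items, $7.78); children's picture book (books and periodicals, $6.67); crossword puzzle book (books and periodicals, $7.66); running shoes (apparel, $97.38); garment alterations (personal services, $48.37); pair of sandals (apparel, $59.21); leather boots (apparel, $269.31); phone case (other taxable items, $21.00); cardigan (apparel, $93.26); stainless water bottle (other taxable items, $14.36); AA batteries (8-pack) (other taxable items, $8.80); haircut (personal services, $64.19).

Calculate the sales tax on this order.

Greeting card $7.78: other taxable items → 6% → $0.47
Children's picture book $6.67: books and periodicals → 6.25% → $0.42
Crossword puzzle book $7.66: books and periodicals → 6.25% → $0.48
Running shoes $97.38: apparel, under $200.00 → 0% → $0.00
Garment alterations $48.37: personal services → 6.25% → $3.02
Pair of sandals $59.21: apparel, under $200.00 → 0% → $0.00
Leather boots $269.31: apparel, $200.00 or more → 7% → $18.85
Phone case $21.00: other taxable items → 6% → $1.26
Cardigan $93.26: apparel, under $200.00 → 0% → $0.00
Stainless water bottle $14.36: other taxable items → 6% → $0.86
AA batteries (8-pack) $8.80: other taxable items → 6% → $0.53
Haircut $64.19: personal services → 6.25% → $4.01
Total tax = $0.47 + $0.42 + $0.48 + $3.02 + $18.85 + $1.26 + $0.86 + $0.53 + $4.01 = $29.90

$29.90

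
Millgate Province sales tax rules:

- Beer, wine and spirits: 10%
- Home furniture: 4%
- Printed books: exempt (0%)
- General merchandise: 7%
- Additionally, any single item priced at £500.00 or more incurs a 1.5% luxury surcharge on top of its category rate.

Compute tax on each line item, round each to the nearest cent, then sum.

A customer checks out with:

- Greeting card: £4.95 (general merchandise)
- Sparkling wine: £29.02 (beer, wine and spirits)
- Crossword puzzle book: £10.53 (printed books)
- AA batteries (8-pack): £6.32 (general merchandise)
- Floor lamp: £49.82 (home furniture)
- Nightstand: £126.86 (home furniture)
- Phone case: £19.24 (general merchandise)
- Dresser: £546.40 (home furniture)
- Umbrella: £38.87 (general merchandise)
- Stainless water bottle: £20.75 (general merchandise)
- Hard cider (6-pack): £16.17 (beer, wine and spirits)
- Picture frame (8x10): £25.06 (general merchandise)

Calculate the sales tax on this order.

Greeting card £4.95: general merchandise → 7% → £0.35
Sparkling wine £29.02: beer, wine and spirits → 10% → £2.90
Crossword puzzle book £10.53: printed books → 0% → £0.00
AA batteries (8-pack) £6.32: general merchandise → 7% → £0.44
Floor lamp £49.82: home furniture → 4% → £1.99
Nightstand £126.86: home furniture → 4% → £5.07
Phone case £19.24: general merchandise → 7% → £1.35
Dresser £546.40: home furniture → 4% + 1.5% surcharge = 5.5% → £30.05
Umbrella £38.87: general merchandise → 7% → £2.72
Stainless water bottle £20.75: general merchandise → 7% → £1.45
Hard cider (6-pack) £16.17: beer, wine and spirits → 10% → £1.62
Picture frame (8x10) £25.06: general merchandise → 7% → £1.75
Total tax = £0.35 + £2.90 + £0.44 + £1.99 + £5.07 + £1.35 + £30.05 + £2.72 + £1.45 + £1.62 + £1.75 = £49.69

£49.69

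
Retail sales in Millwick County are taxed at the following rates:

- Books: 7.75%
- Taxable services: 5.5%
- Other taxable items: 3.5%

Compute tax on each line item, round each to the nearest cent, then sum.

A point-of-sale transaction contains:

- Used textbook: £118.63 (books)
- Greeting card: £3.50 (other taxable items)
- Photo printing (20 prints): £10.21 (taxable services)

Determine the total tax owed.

£9.87

Used textbook £118.63: books → 7.75% → £9.19
Greeting card £3.50: other taxable items → 3.5% → £0.12
Photo printing (20 prints) £10.21: taxable services → 5.5% → £0.56
Total tax = £9.19 + £0.12 + £0.56 = £9.87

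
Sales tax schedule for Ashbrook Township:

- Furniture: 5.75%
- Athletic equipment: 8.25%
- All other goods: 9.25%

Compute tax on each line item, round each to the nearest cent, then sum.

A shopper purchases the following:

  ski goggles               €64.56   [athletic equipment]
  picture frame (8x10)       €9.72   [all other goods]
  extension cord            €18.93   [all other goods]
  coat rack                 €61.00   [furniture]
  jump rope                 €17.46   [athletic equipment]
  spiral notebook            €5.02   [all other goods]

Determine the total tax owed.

Ski goggles €64.56: athletic equipment → 8.25% → €5.33
Picture frame (8x10) €9.72: all other goods → 9.25% → €0.90
Extension cord €18.93: all other goods → 9.25% → €1.75
Coat rack €61.00: furniture → 5.75% → €3.51
Jump rope €17.46: athletic equipment → 8.25% → €1.44
Spiral notebook €5.02: all other goods → 9.25% → €0.46
Total tax = €5.33 + €0.90 + €1.75 + €3.51 + €1.44 + €0.46 = €13.39

€13.39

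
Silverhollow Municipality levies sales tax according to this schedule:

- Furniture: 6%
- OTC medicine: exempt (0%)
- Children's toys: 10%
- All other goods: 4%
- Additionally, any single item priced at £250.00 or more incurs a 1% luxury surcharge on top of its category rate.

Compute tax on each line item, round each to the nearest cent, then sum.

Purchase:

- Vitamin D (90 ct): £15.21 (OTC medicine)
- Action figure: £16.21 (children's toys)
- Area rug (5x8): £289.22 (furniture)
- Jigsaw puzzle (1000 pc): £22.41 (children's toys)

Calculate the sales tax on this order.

Vitamin D (90 ct) £15.21: OTC medicine → 0% → £0.00
Action figure £16.21: children's toys → 10% → £1.62
Area rug (5x8) £289.22: furniture → 6% + 1% surcharge = 7% → £20.25
Jigsaw puzzle (1000 pc) £22.41: children's toys → 10% → £2.24
Total tax = £1.62 + £20.25 + £2.24 = £24.11

£24.11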